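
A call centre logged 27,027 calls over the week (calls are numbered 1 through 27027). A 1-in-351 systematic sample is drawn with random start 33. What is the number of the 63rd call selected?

k = 351
63rd selection = r + (63−1)·k = 33 + 62×351 = 33 + 21762 = 21795

21795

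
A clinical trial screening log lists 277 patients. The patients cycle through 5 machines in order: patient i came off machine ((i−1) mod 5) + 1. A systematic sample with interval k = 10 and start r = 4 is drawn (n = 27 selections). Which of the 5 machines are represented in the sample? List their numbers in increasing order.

Consecutive selections differ by k = 10, so their machine numbers differ by 10 mod 5 = 0.
gcd(10, 5) = 5, so the sample visits 5/5 = 1 distinct residues mod 5.
Start 4 is machine 4; the machines hit are 4.

4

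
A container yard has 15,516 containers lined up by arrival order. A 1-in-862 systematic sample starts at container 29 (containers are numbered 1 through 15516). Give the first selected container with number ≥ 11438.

k = 862
Steps past start: ⌈(11438 − 29)/862⌉ = ⌈11409/862⌉ = 14
Selected container: 29 + 14×862 = 12097

12097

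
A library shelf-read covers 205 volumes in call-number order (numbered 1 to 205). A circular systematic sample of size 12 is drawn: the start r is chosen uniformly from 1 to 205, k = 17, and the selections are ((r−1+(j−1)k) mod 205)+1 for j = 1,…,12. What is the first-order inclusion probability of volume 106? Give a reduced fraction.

For each position j, as r ranges over 1…205 the j-th selection hits every volume exactly once, so volume 106 is selected for exactly 12 of the 205 starts.
Inclusion probability = 12/205.

12/205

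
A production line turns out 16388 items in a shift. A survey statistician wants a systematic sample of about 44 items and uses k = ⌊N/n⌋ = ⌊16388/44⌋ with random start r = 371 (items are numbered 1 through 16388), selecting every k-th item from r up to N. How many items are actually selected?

44

k = ⌊16388/44⌋ = 372
Achieved size = ⌊(16388 − 371)/372⌋ + 1 = ⌊16017/372⌋ + 1 = 43 + 1 = 44
(last selection: 371 + 43×372 = 16367 ≤ 16388; next would be 16739 > 16388)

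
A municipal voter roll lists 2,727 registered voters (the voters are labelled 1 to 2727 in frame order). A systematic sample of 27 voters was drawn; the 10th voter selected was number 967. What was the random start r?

58

k = 2727/27 = 101
r = 967 − (10−1)×101 = 967 − 909 = 58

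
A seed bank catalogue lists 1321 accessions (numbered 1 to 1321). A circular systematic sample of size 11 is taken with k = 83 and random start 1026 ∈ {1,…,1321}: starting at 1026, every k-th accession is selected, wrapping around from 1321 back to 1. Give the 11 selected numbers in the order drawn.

1026, 1109, 1192, 1275, 37, 120, 203, 286, 369, 452, 535

Selection 1: 1026
Selection 2: 1026 + 83 = 1109
Selection 3: 1109 + 83 = 1192
Selection 4: 1192 + 83 = 1275
Selection 5: 1275 + 83 = 1358 → 1358 − 1321 = 37
Selection 6: 37 + 83 = 120
Selection 7: 120 + 83 = 203
Selection 8: 203 + 83 = 286
Selection 9: 286 + 83 = 369
Selection 10: 369 + 83 = 452
Selection 11: 452 + 83 = 535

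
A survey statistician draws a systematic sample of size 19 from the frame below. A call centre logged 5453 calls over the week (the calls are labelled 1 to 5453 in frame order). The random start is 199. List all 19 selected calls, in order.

199, 486, 773, 1060, 1347, 1634, 1921, 2208, 2495, 2782, 3069, 3356, 3643, 3930, 4217, 4504, 4791, 5078, 5365

k = N/n = 5453/19 = 287
call 1: 199
call 2: 199 + 287 = 486
call 3: 486 + 287 = 773
call 4: 773 + 287 = 1060
call 5: 1060 + 287 = 1347
call 6: 1347 + 287 = 1634
call 7: 1634 + 287 = 1921
call 8: 1921 + 287 = 2208
call 9: 2208 + 287 = 2495
call 10: 2495 + 287 = 2782
call 11: 2782 + 287 = 3069
call 12: 3069 + 287 = 3356
call 13: 3356 + 287 = 3643
call 14: 3643 + 287 = 3930
call 15: 3930 + 287 = 4217
call 16: 4217 + 287 = 4504
call 17: 4504 + 287 = 4791
call 18: 4791 + 287 = 5078
call 19: 5078 + 287 = 5365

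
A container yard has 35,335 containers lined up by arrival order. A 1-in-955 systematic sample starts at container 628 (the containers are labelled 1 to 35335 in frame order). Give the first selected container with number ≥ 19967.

20683

k = 955
Steps past start: ⌈(19967 − 628)/955⌉ = ⌈19339/955⌉ = 21
Selected container: 628 + 21×955 = 20683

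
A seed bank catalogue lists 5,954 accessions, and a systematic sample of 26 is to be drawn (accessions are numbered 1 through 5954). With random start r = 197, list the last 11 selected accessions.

3632, 3861, 4090, 4319, 4548, 4777, 5006, 5235, 5464, 5693, 5922

k = N/n = 5954/26 = 229
16th selection = 197 + 15×229 = 3632
17th: 3632 + 229 = 3861
18th: 3861 + 229 = 4090
19th: 4090 + 229 = 4319
20th: 4319 + 229 = 4548
21st: 4548 + 229 = 4777
22nd: 4777 + 229 = 5006
23rd: 5006 + 229 = 5235
24th: 5235 + 229 = 5464
25th: 5464 + 229 = 5693
26th: 5693 + 229 = 5922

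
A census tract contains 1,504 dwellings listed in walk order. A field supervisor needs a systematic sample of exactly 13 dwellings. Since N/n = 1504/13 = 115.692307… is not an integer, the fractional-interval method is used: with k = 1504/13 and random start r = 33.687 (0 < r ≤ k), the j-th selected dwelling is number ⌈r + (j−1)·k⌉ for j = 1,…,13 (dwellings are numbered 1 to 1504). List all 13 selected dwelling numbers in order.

34, 150, 266, 381, 497, 613, 728, 844, 960, 1075, 1191, 1307, 1422

j=1: r + 0k = 33.687 → ⌈·⌉ = 34
j=2: r + 1k = 149.379307… → ⌈·⌉ = 150
j=3: r + 2k = 265.071615… → ⌈·⌉ = 266
j=4: r + 3k = 380.763923… → ⌈·⌉ = 381
j=5: r + 4k = 496.456230… → ⌈·⌉ = 497
j=6: r + 5k = 612.148538… → ⌈·⌉ = 613
j=7: r + 6k = 727.840846… → ⌈·⌉ = 728
j=8: r + 7k = 843.533153… → ⌈·⌉ = 844
j=9: r + 8k = 959.225461… → ⌈·⌉ = 960
j=10: r + 9k = 1074.917769… → ⌈·⌉ = 1075
j=11: r + 10k = 1190.610076… → ⌈·⌉ = 1191
j=12: r + 11k = 1306.302384… → ⌈·⌉ = 1307
j=13: r + 12k = 1421.994692… → ⌈·⌉ = 1422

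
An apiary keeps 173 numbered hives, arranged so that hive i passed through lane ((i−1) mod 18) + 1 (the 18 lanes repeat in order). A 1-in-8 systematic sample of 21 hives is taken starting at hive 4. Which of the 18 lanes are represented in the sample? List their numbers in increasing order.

2, 4, 6, 8, 10, 12, 14, 16, 18

Consecutive selections differ by k = 8, so their lane numbers differ by 8 mod 18 = 8.
gcd(8, 18) = 2, so the sample visits 18/2 = 9 distinct residues mod 18.
Start 4 is lane 4; the lanes hit are 2, 4, 6, 8, 10, 12, 14, 16, 18.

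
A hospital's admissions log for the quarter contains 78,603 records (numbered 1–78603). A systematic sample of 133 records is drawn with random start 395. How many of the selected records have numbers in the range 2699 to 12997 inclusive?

k = 78603/133 = 591
First selection ≥ 2699: 395 + ⌈(2699−395)/591⌉·591 = 395 + 4×591 = 2759
Last selection ≤ 12997: 395 + ⌊(12997−395)/591⌋·591 = 395 + 21×591 = 12806
Count = 21 − 4 + 1 = 18

18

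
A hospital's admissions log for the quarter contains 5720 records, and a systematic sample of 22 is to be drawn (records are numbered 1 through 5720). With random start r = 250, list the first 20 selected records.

250, 510, 770, 1030, 1290, 1550, 1810, 2070, 2330, 2590, 2850, 3110, 3370, 3630, 3890, 4150, 4410, 4670, 4930, 5190

k = N/n = 5720/22 = 260
record 1: 250
record 2: 250 + 260 = 510
record 3: 510 + 260 = 770
record 4: 770 + 260 = 1030
record 5: 1030 + 260 = 1290
record 6: 1290 + 260 = 1550
record 7: 1550 + 260 = 1810
record 8: 1810 + 260 = 2070
record 9: 2070 + 260 = 2330
record 10: 2330 + 260 = 2590
record 11: 2590 + 260 = 2850
record 12: 2850 + 260 = 3110
record 13: 3110 + 260 = 3370
record 14: 3370 + 260 = 3630
record 15: 3630 + 260 = 3890
record 16: 3890 + 260 = 4150
record 17: 4150 + 260 = 4410
record 18: 4410 + 260 = 4670
record 19: 4670 + 260 = 4930
record 20: 4930 + 260 = 5190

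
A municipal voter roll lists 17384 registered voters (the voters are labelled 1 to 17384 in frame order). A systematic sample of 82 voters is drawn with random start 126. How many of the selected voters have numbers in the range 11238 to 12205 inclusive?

4

k = 17384/82 = 212
First selection ≥ 11238: 126 + ⌈(11238−126)/212⌉·212 = 126 + 53×212 = 11362
Last selection ≤ 12205: 126 + ⌊(12205−126)/212⌋·212 = 126 + 56×212 = 11998
Count = 56 − 53 + 1 = 4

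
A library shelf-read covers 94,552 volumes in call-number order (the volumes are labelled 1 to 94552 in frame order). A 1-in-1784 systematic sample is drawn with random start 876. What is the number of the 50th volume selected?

88292

k = 1784
50th selection = r + (50−1)·k = 876 + 49×1784 = 876 + 87416 = 88292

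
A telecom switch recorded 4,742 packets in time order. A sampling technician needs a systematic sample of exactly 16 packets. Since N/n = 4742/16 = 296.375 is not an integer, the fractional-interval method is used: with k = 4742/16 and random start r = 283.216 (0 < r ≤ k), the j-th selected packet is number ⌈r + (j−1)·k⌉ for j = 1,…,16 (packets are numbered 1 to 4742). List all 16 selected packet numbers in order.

j=1: r + 0k = 283.216 → ⌈·⌉ = 284
j=2: r + 1k = 579.591 → ⌈·⌉ = 580
j=3: r + 2k = 875.966 → ⌈·⌉ = 876
j=4: r + 3k = 1172.341 → ⌈·⌉ = 1173
j=5: r + 4k = 1468.716 → ⌈·⌉ = 1469
j=6: r + 5k = 1765.091 → ⌈·⌉ = 1766
j=7: r + 6k = 2061.466 → ⌈·⌉ = 2062
j=8: r + 7k = 2357.841 → ⌈·⌉ = 2358
j=9: r + 8k = 2654.216 → ⌈·⌉ = 2655
j=10: r + 9k = 2950.591 → ⌈·⌉ = 2951
j=11: r + 10k = 3246.966 → ⌈·⌉ = 3247
j=12: r + 11k = 3543.341 → ⌈·⌉ = 3544
j=13: r + 12k = 3839.716 → ⌈·⌉ = 3840
j=14: r + 13k = 4136.091 → ⌈·⌉ = 4137
j=15: r + 14k = 4432.466 → ⌈·⌉ = 4433
j=16: r + 15k = 4728.841 → ⌈·⌉ = 4729

284, 580, 876, 1173, 1469, 1766, 2062, 2358, 2655, 2951, 3247, 3544, 3840, 4137, 4433, 4729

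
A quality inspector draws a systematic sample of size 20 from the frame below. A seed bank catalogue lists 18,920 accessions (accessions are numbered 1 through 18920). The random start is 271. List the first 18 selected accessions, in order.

271, 1217, 2163, 3109, 4055, 5001, 5947, 6893, 7839, 8785, 9731, 10677, 11623, 12569, 13515, 14461, 15407, 16353

k = N/n = 18920/20 = 946
accession 1: 271
accession 2: 271 + 946 = 1217
accession 3: 1217 + 946 = 2163
accession 4: 2163 + 946 = 3109
accession 5: 3109 + 946 = 4055
accession 6: 4055 + 946 = 5001
accession 7: 5001 + 946 = 5947
accession 8: 5947 + 946 = 6893
accession 9: 6893 + 946 = 7839
accession 10: 7839 + 946 = 8785
accession 11: 8785 + 946 = 9731
accession 12: 9731 + 946 = 10677
accession 13: 10677 + 946 = 11623
accession 14: 11623 + 946 = 12569
accession 15: 12569 + 946 = 13515
accession 16: 13515 + 946 = 14461
accession 17: 14461 + 946 = 15407
accession 18: 15407 + 946 = 16353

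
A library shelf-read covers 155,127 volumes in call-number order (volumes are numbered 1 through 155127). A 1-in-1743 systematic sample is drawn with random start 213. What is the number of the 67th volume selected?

k = 1743
67th selection = r + (67−1)·k = 213 + 66×1743 = 213 + 115038 = 115251

115251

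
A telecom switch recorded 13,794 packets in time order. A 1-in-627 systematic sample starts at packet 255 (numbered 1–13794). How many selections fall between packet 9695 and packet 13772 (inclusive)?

6

k = 627
First selection ≥ 9695: 255 + ⌈(9695−255)/627⌉·627 = 255 + 16×627 = 10287
Last selection ≤ 13772: 255 + ⌊(13772−255)/627⌋·627 = 255 + 21×627 = 13422
Count = 21 − 16 + 1 = 6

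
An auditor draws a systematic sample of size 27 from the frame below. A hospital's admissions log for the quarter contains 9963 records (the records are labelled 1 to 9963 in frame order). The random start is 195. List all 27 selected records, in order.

k = N/n = 9963/27 = 369
record 1: 195
record 2: 195 + 369 = 564
record 3: 564 + 369 = 933
record 4: 933 + 369 = 1302
record 5: 1302 + 369 = 1671
record 6: 1671 + 369 = 2040
record 7: 2040 + 369 = 2409
record 8: 2409 + 369 = 2778
record 9: 2778 + 369 = 3147
record 10: 3147 + 369 = 3516
record 11: 3516 + 369 = 3885
record 12: 3885 + 369 = 4254
record 13: 4254 + 369 = 4623
record 14: 4623 + 369 = 4992
record 15: 4992 + 369 = 5361
record 16: 5361 + 369 = 5730
record 17: 5730 + 369 = 6099
record 18: 6099 + 369 = 6468
record 19: 6468 + 369 = 6837
record 20: 6837 + 369 = 7206
record 21: 7206 + 369 = 7575
record 22: 7575 + 369 = 7944
record 23: 7944 + 369 = 8313
record 24: 8313 + 369 = 8682
record 25: 8682 + 369 = 9051
record 26: 9051 + 369 = 9420
record 27: 9420 + 369 = 9789

195, 564, 933, 1302, 1671, 2040, 2409, 2778, 3147, 3516, 3885, 4254, 4623, 4992, 5361, 5730, 6099, 6468, 6837, 7206, 7575, 7944, 8313, 8682, 9051, 9420, 9789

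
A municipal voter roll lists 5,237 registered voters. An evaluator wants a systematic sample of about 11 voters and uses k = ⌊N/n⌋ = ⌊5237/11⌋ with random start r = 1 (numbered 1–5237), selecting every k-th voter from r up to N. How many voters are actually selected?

k = ⌊5237/11⌋ = 476
Achieved size = ⌊(5237 − 1)/476⌋ + 1 = ⌊5236/476⌋ + 1 = 11 + 1 = 12
(last selection: 1 + 11×476 = 5237 ≤ 5237; next would be 5713 > 5237)

12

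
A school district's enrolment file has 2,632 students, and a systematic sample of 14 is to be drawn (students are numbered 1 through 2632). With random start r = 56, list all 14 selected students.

56, 244, 432, 620, 808, 996, 1184, 1372, 1560, 1748, 1936, 2124, 2312, 2500

k = N/n = 2632/14 = 188
student 1: 56
student 2: 56 + 188 = 244
student 3: 244 + 188 = 432
student 4: 432 + 188 = 620
student 5: 620 + 188 = 808
student 6: 808 + 188 = 996
student 7: 996 + 188 = 1184
student 8: 1184 + 188 = 1372
student 9: 1372 + 188 = 1560
student 10: 1560 + 188 = 1748
student 11: 1748 + 188 = 1936
student 12: 1936 + 188 = 2124
student 13: 2124 + 188 = 2312
student 14: 2312 + 188 = 2500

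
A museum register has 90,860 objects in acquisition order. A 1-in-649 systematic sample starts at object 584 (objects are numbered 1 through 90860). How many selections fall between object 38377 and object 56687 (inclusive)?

k = 649
First selection ≥ 38377: 584 + ⌈(38377−584)/649⌉·649 = 584 + 59×649 = 38875
Last selection ≤ 56687: 584 + ⌊(56687−584)/649⌋·649 = 584 + 86×649 = 56398
Count = 86 − 59 + 1 = 28

28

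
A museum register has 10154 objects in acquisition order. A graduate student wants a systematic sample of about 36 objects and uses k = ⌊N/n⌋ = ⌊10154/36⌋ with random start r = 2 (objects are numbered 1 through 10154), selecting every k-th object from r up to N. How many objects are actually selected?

k = ⌊10154/36⌋ = 282
Achieved size = ⌊(10154 − 2)/282⌋ + 1 = ⌊10152/282⌋ + 1 = 36 + 1 = 37
(last selection: 2 + 36×282 = 10154 ≤ 10154; next would be 10436 > 10154)

37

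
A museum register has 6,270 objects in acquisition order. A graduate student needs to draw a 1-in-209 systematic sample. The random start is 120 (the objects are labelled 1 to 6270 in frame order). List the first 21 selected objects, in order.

object 1: 120
object 2: 120 + 209 = 329
object 3: 329 + 209 = 538
object 4: 538 + 209 = 747
object 5: 747 + 209 = 956
object 6: 956 + 209 = 1165
object 7: 1165 + 209 = 1374
object 8: 1374 + 209 = 1583
object 9: 1583 + 209 = 1792
object 10: 1792 + 209 = 2001
object 11: 2001 + 209 = 2210
object 12: 2210 + 209 = 2419
object 13: 2419 + 209 = 2628
object 14: 2628 + 209 = 2837
object 15: 2837 + 209 = 3046
object 16: 3046 + 209 = 3255
object 17: 3255 + 209 = 3464
object 18: 3464 + 209 = 3673
object 19: 3673 + 209 = 3882
object 20: 3882 + 209 = 4091
object 21: 4091 + 209 = 4300

120, 329, 538, 747, 956, 1165, 1374, 1583, 1792, 2001, 2210, 2419, 2628, 2837, 3046, 3255, 3464, 3673, 3882, 4091, 4300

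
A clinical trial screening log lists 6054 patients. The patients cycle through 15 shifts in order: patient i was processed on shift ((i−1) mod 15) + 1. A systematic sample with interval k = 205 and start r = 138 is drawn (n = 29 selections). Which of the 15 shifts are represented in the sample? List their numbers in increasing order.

3, 8, 13

Consecutive selections differ by k = 205, so their shift numbers differ by 205 mod 15 = 10.
gcd(205, 15) = 5, so the sample visits 15/5 = 3 distinct residues mod 15.
Start 138 is shift 3; the shifts hit are 3, 8, 13.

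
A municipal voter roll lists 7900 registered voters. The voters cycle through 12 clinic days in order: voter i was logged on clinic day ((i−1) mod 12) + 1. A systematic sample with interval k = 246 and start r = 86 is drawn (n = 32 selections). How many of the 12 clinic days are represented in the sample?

Consecutive selections differ by k = 246, so their clinic day numbers differ by 246 mod 12 = 6.
gcd(246, 12) = 6, so the sample visits 12/6 = 2 distinct residues mod 12.
Start 86 is clinic day 2; the clinic days hit are 2, 8.

2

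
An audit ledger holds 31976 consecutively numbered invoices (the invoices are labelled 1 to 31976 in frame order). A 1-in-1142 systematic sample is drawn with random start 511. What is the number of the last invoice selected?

k = 1142
28th selection = r + (28−1)·k = 511 + 27×1142 = 511 + 30834 = 31345

31345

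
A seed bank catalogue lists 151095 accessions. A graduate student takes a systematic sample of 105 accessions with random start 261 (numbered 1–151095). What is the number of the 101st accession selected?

144161

k = 151095/105 = 1439
101st selection = r + (101−1)·k = 261 + 100×1439 = 261 + 143900 = 144161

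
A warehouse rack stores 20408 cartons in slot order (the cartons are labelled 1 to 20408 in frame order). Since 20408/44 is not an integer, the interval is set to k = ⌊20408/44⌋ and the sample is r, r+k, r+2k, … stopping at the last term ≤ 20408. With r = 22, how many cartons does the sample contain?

45

k = ⌊20408/44⌋ = 463
Achieved size = ⌊(20408 − 22)/463⌋ + 1 = ⌊20386/463⌋ + 1 = 44 + 1 = 45
(last selection: 22 + 44×463 = 20394 ≤ 20408; next would be 20857 > 20408)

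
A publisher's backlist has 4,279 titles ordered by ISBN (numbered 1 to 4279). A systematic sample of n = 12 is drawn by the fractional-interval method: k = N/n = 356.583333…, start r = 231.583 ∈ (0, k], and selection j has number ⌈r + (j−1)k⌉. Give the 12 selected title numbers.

232, 589, 945, 1302, 1658, 2015, 2372, 2728, 3085, 3441, 3798, 4154

j=1: r + 0k = 231.583 → ⌈·⌉ = 232
j=2: r + 1k = 588.166333… → ⌈·⌉ = 589
j=3: r + 2k = 944.749666… → ⌈·⌉ = 945
j=4: r + 3k = 1301.333 → ⌈·⌉ = 1302
j=5: r + 4k = 1657.916333… → ⌈·⌉ = 1658
j=6: r + 5k = 2014.499666… → ⌈·⌉ = 2015
j=7: r + 6k = 2371.083 → ⌈·⌉ = 2372
j=8: r + 7k = 2727.666333… → ⌈·⌉ = 2728
j=9: r + 8k = 3084.249666… → ⌈·⌉ = 3085
j=10: r + 9k = 3440.833 → ⌈·⌉ = 3441
j=11: r + 10k = 3797.416333… → ⌈·⌉ = 3798
j=12: r + 11k = 4153.999666… → ⌈·⌉ = 4154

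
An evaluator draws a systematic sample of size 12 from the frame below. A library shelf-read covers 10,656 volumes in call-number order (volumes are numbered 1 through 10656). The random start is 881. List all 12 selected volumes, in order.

881, 1769, 2657, 3545, 4433, 5321, 6209, 7097, 7985, 8873, 9761, 10649

k = N/n = 10656/12 = 888
volume 1: 881
volume 2: 881 + 888 = 1769
volume 3: 1769 + 888 = 2657
volume 4: 2657 + 888 = 3545
volume 5: 3545 + 888 = 4433
volume 6: 4433 + 888 = 5321
volume 7: 5321 + 888 = 6209
volume 8: 6209 + 888 = 7097
volume 9: 7097 + 888 = 7985
volume 10: 7985 + 888 = 8873
volume 11: 8873 + 888 = 9761
volume 12: 9761 + 888 = 10649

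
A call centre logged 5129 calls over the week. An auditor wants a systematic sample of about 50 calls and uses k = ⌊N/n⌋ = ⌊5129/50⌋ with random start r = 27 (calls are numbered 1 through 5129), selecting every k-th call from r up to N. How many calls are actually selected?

k = ⌊5129/50⌋ = 102
Achieved size = ⌊(5129 − 27)/102⌋ + 1 = ⌊5102/102⌋ + 1 = 50 + 1 = 51
(last selection: 27 + 50×102 = 5127 ≤ 5129; next would be 5229 > 5129)

51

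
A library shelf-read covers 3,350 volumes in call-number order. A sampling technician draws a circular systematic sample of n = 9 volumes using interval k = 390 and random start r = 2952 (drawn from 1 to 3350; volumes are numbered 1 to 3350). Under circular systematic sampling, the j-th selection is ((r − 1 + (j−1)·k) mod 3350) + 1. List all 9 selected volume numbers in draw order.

2952, 3342, 382, 772, 1162, 1552, 1942, 2332, 2722

Selection 1: 2952
Selection 2: 2952 + 390 = 3342
Selection 3: 3342 + 390 = 3732 → 3732 − 3350 = 382
Selection 4: 382 + 390 = 772
Selection 5: 772 + 390 = 1162
Selection 6: 1162 + 390 = 1552
Selection 7: 1552 + 390 = 1942
Selection 8: 1942 + 390 = 2332
Selection 9: 2332 + 390 = 2722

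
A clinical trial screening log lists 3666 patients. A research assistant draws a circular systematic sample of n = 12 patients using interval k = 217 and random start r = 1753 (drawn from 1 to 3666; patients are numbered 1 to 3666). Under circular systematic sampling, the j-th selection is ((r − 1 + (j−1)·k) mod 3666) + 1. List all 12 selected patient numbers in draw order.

1753, 1970, 2187, 2404, 2621, 2838, 3055, 3272, 3489, 40, 257, 474

Selection 1: 1753
Selection 2: 1753 + 217 = 1970
Selection 3: 1970 + 217 = 2187
Selection 4: 2187 + 217 = 2404
Selection 5: 2404 + 217 = 2621
Selection 6: 2621 + 217 = 2838
Selection 7: 2838 + 217 = 3055
Selection 8: 3055 + 217 = 3272
Selection 9: 3272 + 217 = 3489
Selection 10: 3489 + 217 = 3706 → 3706 − 3666 = 40
Selection 11: 40 + 217 = 257
Selection 12: 257 + 217 = 474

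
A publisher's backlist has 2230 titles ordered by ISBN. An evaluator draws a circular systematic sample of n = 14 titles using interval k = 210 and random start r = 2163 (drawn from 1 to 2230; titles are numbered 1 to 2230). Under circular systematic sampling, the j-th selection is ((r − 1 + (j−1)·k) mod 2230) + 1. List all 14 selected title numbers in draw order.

2163, 143, 353, 563, 773, 983, 1193, 1403, 1613, 1823, 2033, 13, 223, 433

Selection 1: 2163
Selection 2: 2163 + 210 = 2373 → 2373 − 2230 = 143
Selection 3: 143 + 210 = 353
Selection 4: 353 + 210 = 563
Selection 5: 563 + 210 = 773
Selection 6: 773 + 210 = 983
Selection 7: 983 + 210 = 1193
Selection 8: 1193 + 210 = 1403
Selection 9: 1403 + 210 = 1613
Selection 10: 1613 + 210 = 1823
Selection 11: 1823 + 210 = 2033
Selection 12: 2033 + 210 = 2243 → 2243 − 2230 = 13
Selection 13: 13 + 210 = 223
Selection 14: 223 + 210 = 433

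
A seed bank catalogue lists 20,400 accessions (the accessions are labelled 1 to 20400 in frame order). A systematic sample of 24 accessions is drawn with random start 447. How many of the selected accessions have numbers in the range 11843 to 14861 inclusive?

k = 20400/24 = 850
First selection ≥ 11843: 447 + ⌈(11843−447)/850⌉·850 = 447 + 14×850 = 12347
Last selection ≤ 14861: 447 + ⌊(14861−447)/850⌋·850 = 447 + 16×850 = 14047
Count = 16 − 14 + 1 = 3

3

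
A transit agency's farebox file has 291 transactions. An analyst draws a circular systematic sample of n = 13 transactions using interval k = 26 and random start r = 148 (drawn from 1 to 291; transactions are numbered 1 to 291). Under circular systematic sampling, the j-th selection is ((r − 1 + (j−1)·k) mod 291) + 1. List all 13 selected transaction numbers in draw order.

148, 174, 200, 226, 252, 278, 13, 39, 65, 91, 117, 143, 169

Selection 1: 148
Selection 2: 148 + 26 = 174
Selection 3: 174 + 26 = 200
Selection 4: 200 + 26 = 226
Selection 5: 226 + 26 = 252
Selection 6: 252 + 26 = 278
Selection 7: 278 + 26 = 304 → 304 − 291 = 13
Selection 8: 13 + 26 = 39
Selection 9: 39 + 26 = 65
Selection 10: 65 + 26 = 91
Selection 11: 91 + 26 = 117
Selection 12: 117 + 26 = 143
Selection 13: 143 + 26 = 169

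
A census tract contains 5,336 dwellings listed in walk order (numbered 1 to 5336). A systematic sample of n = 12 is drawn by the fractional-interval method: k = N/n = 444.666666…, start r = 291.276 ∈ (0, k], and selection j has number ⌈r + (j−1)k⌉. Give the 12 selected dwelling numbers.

292, 736, 1181, 1626, 2070, 2515, 2960, 3404, 3849, 4294, 4738, 5183

j=1: r + 0k = 291.276 → ⌈·⌉ = 292
j=2: r + 1k = 735.942666… → ⌈·⌉ = 736
j=3: r + 2k = 1180.609333… → ⌈·⌉ = 1181
j=4: r + 3k = 1625.276 → ⌈·⌉ = 1626
j=5: r + 4k = 2069.942666… → ⌈·⌉ = 2070
j=6: r + 5k = 2514.609333… → ⌈·⌉ = 2515
j=7: r + 6k = 2959.276 → ⌈·⌉ = 2960
j=8: r + 7k = 3403.942666… → ⌈·⌉ = 3404
j=9: r + 8k = 3848.609333… → ⌈·⌉ = 3849
j=10: r + 9k = 4293.276 → ⌈·⌉ = 4294
j=11: r + 10k = 4737.942666… → ⌈·⌉ = 4738
j=12: r + 11k = 5182.609333… → ⌈·⌉ = 5183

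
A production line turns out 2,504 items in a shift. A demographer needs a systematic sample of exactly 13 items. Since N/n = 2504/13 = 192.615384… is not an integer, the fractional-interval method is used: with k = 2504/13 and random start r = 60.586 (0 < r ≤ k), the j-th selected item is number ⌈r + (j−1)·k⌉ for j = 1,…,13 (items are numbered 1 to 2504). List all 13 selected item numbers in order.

61, 254, 446, 639, 832, 1024, 1217, 1409, 1602, 1795, 1987, 2180, 2372

j=1: r + 0k = 60.586 → ⌈·⌉ = 61
j=2: r + 1k = 253.201384… → ⌈·⌉ = 254
j=3: r + 2k = 445.816769… → ⌈·⌉ = 446
j=4: r + 3k = 638.432153… → ⌈·⌉ = 639
j=5: r + 4k = 831.047538… → ⌈·⌉ = 832
j=6: r + 5k = 1023.662923… → ⌈·⌉ = 1024
j=7: r + 6k = 1216.278307… → ⌈·⌉ = 1217
j=8: r + 7k = 1408.893692… → ⌈·⌉ = 1409
j=9: r + 8k = 1601.509076… → ⌈·⌉ = 1602
j=10: r + 9k = 1794.124461… → ⌈·⌉ = 1795
j=11: r + 10k = 1986.739846… → ⌈·⌉ = 1987
j=12: r + 11k = 2179.355230… → ⌈·⌉ = 2180
j=13: r + 12k = 2371.970615… → ⌈·⌉ = 2372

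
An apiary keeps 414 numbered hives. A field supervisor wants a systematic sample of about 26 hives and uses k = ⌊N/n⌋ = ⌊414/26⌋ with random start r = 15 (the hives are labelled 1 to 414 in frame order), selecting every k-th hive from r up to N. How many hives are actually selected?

k = ⌊414/26⌋ = 15
Achieved size = ⌊(414 − 15)/15⌋ + 1 = ⌊399/15⌋ + 1 = 26 + 1 = 27
(last selection: 15 + 26×15 = 405 ≤ 414; next would be 420 > 414)

27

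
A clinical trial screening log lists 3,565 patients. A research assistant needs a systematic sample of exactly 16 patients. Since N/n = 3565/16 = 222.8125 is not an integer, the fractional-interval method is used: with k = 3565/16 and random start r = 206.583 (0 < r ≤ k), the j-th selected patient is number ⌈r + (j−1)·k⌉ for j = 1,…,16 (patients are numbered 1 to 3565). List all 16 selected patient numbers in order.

207, 430, 653, 876, 1098, 1321, 1544, 1767, 1990, 2212, 2435, 2658, 2881, 3104, 3326, 3549

j=1: r + 0k = 206.583 → ⌈·⌉ = 207
j=2: r + 1k = 429.3955 → ⌈·⌉ = 430
j=3: r + 2k = 652.208 → ⌈·⌉ = 653
j=4: r + 3k = 875.0205 → ⌈·⌉ = 876
j=5: r + 4k = 1097.833 → ⌈·⌉ = 1098
j=6: r + 5k = 1320.6455 → ⌈·⌉ = 1321
j=7: r + 6k = 1543.458 → ⌈·⌉ = 1544
j=8: r + 7k = 1766.2705 → ⌈·⌉ = 1767
j=9: r + 8k = 1989.083 → ⌈·⌉ = 1990
j=10: r + 9k = 2211.8955 → ⌈·⌉ = 2212
j=11: r + 10k = 2434.708 → ⌈·⌉ = 2435
j=12: r + 11k = 2657.5205 → ⌈·⌉ = 2658
j=13: r + 12k = 2880.333 → ⌈·⌉ = 2881
j=14: r + 13k = 3103.1455 → ⌈·⌉ = 3104
j=15: r + 14k = 3325.958 → ⌈·⌉ = 3326
j=16: r + 15k = 3548.7705 → ⌈·⌉ = 3549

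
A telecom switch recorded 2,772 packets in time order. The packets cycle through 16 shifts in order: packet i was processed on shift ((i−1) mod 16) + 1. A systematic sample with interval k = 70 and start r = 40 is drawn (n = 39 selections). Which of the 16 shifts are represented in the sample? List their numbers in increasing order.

Consecutive selections differ by k = 70, so their shift numbers differ by 70 mod 16 = 6.
gcd(70, 16) = 2, so the sample visits 16/2 = 8 distinct residues mod 16.
Start 40 is shift 8; the shifts hit are 2, 4, 6, 8, 10, 12, 14, 16.

2, 4, 6, 8, 10, 12, 14, 16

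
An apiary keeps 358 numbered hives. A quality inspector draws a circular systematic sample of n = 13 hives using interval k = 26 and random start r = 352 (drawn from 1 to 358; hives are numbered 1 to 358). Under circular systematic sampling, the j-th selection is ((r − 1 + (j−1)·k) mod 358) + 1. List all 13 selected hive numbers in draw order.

Selection 1: 352
Selection 2: 352 + 26 = 378 → 378 − 358 = 20
Selection 3: 20 + 26 = 46
Selection 4: 46 + 26 = 72
Selection 5: 72 + 26 = 98
Selection 6: 98 + 26 = 124
Selection 7: 124 + 26 = 150
Selection 8: 150 + 26 = 176
Selection 9: 176 + 26 = 202
Selection 10: 202 + 26 = 228
Selection 11: 228 + 26 = 254
Selection 12: 254 + 26 = 280
Selection 13: 280 + 26 = 306

352, 20, 46, 72, 98, 124, 150, 176, 202, 228, 254, 280, 306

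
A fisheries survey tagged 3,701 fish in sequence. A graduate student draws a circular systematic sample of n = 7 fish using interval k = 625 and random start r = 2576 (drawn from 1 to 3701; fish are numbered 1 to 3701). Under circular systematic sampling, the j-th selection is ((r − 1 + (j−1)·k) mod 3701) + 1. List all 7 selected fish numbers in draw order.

Selection 1: 2576
Selection 2: 2576 + 625 = 3201
Selection 3: 3201 + 625 = 3826 → 3826 − 3701 = 125
Selection 4: 125 + 625 = 750
Selection 5: 750 + 625 = 1375
Selection 6: 1375 + 625 = 2000
Selection 7: 2000 + 625 = 2625

2576, 3201, 125, 750, 1375, 2000, 2625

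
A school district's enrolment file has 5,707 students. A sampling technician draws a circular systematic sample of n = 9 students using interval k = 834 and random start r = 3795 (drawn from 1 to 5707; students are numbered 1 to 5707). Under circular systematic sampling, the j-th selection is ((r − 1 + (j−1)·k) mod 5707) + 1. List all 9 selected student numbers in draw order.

3795, 4629, 5463, 590, 1424, 2258, 3092, 3926, 4760

Selection 1: 3795
Selection 2: 3795 + 834 = 4629
Selection 3: 4629 + 834 = 5463
Selection 4: 5463 + 834 = 6297 → 6297 − 5707 = 590
Selection 5: 590 + 834 = 1424
Selection 6: 1424 + 834 = 2258
Selection 7: 2258 + 834 = 3092
Selection 8: 3092 + 834 = 3926
Selection 9: 3926 + 834 = 4760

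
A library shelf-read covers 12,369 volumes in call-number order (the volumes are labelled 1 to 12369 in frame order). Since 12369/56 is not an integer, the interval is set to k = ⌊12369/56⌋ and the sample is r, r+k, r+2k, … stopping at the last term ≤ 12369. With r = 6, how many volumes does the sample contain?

k = ⌊12369/56⌋ = 220
Achieved size = ⌊(12369 − 6)/220⌋ + 1 = ⌊12363/220⌋ + 1 = 56 + 1 = 57
(last selection: 6 + 56×220 = 12326 ≤ 12369; next would be 12546 > 12369)

57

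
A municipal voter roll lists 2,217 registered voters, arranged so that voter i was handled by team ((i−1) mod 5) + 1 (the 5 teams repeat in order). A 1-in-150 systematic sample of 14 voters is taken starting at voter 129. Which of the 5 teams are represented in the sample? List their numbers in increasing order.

Consecutive selections differ by k = 150, so their team numbers differ by 150 mod 5 = 0.
gcd(150, 5) = 5, so the sample visits 5/5 = 1 distinct residues mod 5.
Start 129 is team 4; the teams hit are 4.

4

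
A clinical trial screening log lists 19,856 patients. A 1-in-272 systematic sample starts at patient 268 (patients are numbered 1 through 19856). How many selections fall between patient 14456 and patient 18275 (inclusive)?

k = 272
First selection ≥ 14456: 268 + ⌈(14456−268)/272⌉·272 = 268 + 53×272 = 14684
Last selection ≤ 18275: 268 + ⌊(18275−268)/272⌋·272 = 268 + 66×272 = 18220
Count = 66 − 53 + 1 = 14

14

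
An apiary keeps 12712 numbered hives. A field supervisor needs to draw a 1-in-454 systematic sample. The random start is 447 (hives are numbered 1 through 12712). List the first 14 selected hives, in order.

hive 1: 447
hive 2: 447 + 454 = 901
hive 3: 901 + 454 = 1355
hive 4: 1355 + 454 = 1809
hive 5: 1809 + 454 = 2263
hive 6: 2263 + 454 = 2717
hive 7: 2717 + 454 = 3171
hive 8: 3171 + 454 = 3625
hive 9: 3625 + 454 = 4079
hive 10: 4079 + 454 = 4533
hive 11: 4533 + 454 = 4987
hive 12: 4987 + 454 = 5441
hive 13: 5441 + 454 = 5895
hive 14: 5895 + 454 = 6349

447, 901, 1355, 1809, 2263, 2717, 3171, 3625, 4079, 4533, 4987, 5441, 5895, 6349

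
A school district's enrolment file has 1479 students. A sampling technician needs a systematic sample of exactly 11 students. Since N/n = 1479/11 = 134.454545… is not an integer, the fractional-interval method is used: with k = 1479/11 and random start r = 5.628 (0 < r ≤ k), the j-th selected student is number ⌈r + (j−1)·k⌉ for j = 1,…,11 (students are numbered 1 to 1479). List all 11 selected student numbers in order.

j=1: r + 0k = 5.628 → ⌈·⌉ = 6
j=2: r + 1k = 140.082545… → ⌈·⌉ = 141
j=3: r + 2k = 274.537090… → ⌈·⌉ = 275
j=4: r + 3k = 408.991636… → ⌈·⌉ = 409
j=5: r + 4k = 543.446181… → ⌈·⌉ = 544
j=6: r + 5k = 677.900727… → ⌈·⌉ = 678
j=7: r + 6k = 812.355272… → ⌈·⌉ = 813
j=8: r + 7k = 946.809818… → ⌈·⌉ = 947
j=9: r + 8k = 1081.264363… → ⌈·⌉ = 1082
j=10: r + 9k = 1215.718909… → ⌈·⌉ = 1216
j=11: r + 10k = 1350.173454… → ⌈·⌉ = 1351

6, 141, 275, 409, 544, 678, 813, 947, 1082, 1216, 1351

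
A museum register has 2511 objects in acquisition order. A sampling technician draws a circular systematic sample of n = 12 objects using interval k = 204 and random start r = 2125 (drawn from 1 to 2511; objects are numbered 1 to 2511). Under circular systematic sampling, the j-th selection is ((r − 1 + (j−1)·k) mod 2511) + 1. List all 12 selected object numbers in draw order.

2125, 2329, 22, 226, 430, 634, 838, 1042, 1246, 1450, 1654, 1858

Selection 1: 2125
Selection 2: 2125 + 204 = 2329
Selection 3: 2329 + 204 = 2533 → 2533 − 2511 = 22
Selection 4: 22 + 204 = 226
Selection 5: 226 + 204 = 430
Selection 6: 430 + 204 = 634
Selection 7: 634 + 204 = 838
Selection 8: 838 + 204 = 1042
Selection 9: 1042 + 204 = 1246
Selection 10: 1246 + 204 = 1450
Selection 11: 1450 + 204 = 1654
Selection 12: 1654 + 204 = 1858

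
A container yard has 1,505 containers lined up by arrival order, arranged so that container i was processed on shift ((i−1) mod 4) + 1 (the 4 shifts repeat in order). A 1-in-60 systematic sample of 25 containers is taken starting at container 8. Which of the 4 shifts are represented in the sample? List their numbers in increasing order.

4

Consecutive selections differ by k = 60, so their shift numbers differ by 60 mod 4 = 0.
gcd(60, 4) = 4, so the sample visits 4/4 = 1 distinct residues mod 4.
Start 8 is shift 4; the shifts hit are 4.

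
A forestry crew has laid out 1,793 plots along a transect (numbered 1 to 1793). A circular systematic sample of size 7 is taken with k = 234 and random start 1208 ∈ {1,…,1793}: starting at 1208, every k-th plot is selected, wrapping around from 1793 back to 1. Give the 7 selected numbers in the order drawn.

Selection 1: 1208
Selection 2: 1208 + 234 = 1442
Selection 3: 1442 + 234 = 1676
Selection 4: 1676 + 234 = 1910 → 1910 − 1793 = 117
Selection 5: 117 + 234 = 351
Selection 6: 351 + 234 = 585
Selection 7: 585 + 234 = 819

1208, 1442, 1676, 117, 351, 585, 819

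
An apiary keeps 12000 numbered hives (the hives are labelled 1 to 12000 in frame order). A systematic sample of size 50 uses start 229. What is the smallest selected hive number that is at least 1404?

1429

k = 12000/50 = 240
Steps past start: ⌈(1404 − 229)/240⌉ = ⌈1175/240⌉ = 5
Selected hive: 229 + 5×240 = 1429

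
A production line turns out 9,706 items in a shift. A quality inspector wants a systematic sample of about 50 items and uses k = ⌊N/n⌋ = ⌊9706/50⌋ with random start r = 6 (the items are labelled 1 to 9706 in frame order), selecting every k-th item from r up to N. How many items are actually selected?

51

k = ⌊9706/50⌋ = 194
Achieved size = ⌊(9706 − 6)/194⌋ + 1 = ⌊9700/194⌋ + 1 = 50 + 1 = 51
(last selection: 6 + 50×194 = 9706 ≤ 9706; next would be 9900 > 9706)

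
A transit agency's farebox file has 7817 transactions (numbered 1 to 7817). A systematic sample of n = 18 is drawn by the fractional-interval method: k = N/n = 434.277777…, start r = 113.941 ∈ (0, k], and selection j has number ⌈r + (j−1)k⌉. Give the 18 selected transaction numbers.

114, 549, 983, 1417, 1852, 2286, 2720, 3154, 3589, 4023, 4457, 4891, 5326, 5760, 6194, 6629, 7063, 7497

j=1: r + 0k = 113.941 → ⌈·⌉ = 114
j=2: r + 1k = 548.218777… → ⌈·⌉ = 549
j=3: r + 2k = 982.496555… → ⌈·⌉ = 983
j=4: r + 3k = 1416.774333… → ⌈·⌉ = 1417
j=5: r + 4k = 1851.052111… → ⌈·⌉ = 1852
j=6: r + 5k = 2285.329888… → ⌈·⌉ = 2286
j=7: r + 6k = 2719.607666… → ⌈·⌉ = 2720
j=8: r + 7k = 3153.885444… → ⌈·⌉ = 3154
j=9: r + 8k = 3588.163222… → ⌈·⌉ = 3589
j=10: r + 9k = 4022.441 → ⌈·⌉ = 4023
j=11: r + 10k = 4456.718777… → ⌈·⌉ = 4457
j=12: r + 11k = 4890.996555… → ⌈·⌉ = 4891
j=13: r + 12k = 5325.274333… → ⌈·⌉ = 5326
j=14: r + 13k = 5759.552111… → ⌈·⌉ = 5760
j=15: r + 14k = 6193.829888… → ⌈·⌉ = 6194
j=16: r + 15k = 6628.107666… → ⌈·⌉ = 6629
j=17: r + 16k = 7062.385444… → ⌈·⌉ = 7063
j=18: r + 17k = 7496.663222… → ⌈·⌉ = 7497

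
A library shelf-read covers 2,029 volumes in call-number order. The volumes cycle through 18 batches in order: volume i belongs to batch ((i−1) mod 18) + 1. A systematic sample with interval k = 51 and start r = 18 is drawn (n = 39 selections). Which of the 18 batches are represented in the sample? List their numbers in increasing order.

Consecutive selections differ by k = 51, so their batch numbers differ by 51 mod 18 = 15.
gcd(51, 18) = 3, so the sample visits 18/3 = 6 distinct residues mod 18.
Start 18 is batch 18; the batches hit are 3, 6, 9, 12, 15, 18.

3, 6, 9, 12, 15, 18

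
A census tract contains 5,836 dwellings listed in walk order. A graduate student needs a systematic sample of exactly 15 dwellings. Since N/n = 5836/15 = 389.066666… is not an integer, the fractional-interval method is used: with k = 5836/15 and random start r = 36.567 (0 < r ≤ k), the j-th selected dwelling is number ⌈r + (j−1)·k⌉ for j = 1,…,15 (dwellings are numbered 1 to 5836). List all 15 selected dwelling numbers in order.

37, 426, 815, 1204, 1593, 1982, 2371, 2761, 3150, 3539, 3928, 4317, 4706, 5095, 5484

j=1: r + 0k = 36.567 → ⌈·⌉ = 37
j=2: r + 1k = 425.633666… → ⌈·⌉ = 426
j=3: r + 2k = 814.700333… → ⌈·⌉ = 815
j=4: r + 3k = 1203.767 → ⌈·⌉ = 1204
j=5: r + 4k = 1592.833666… → ⌈·⌉ = 1593
j=6: r + 5k = 1981.900333… → ⌈·⌉ = 1982
j=7: r + 6k = 2370.967 → ⌈·⌉ = 2371
j=8: r + 7k = 2760.033666… → ⌈·⌉ = 2761
j=9: r + 8k = 3149.100333… → ⌈·⌉ = 3150
j=10: r + 9k = 3538.167 → ⌈·⌉ = 3539
j=11: r + 10k = 3927.233666… → ⌈·⌉ = 3928
j=12: r + 11k = 4316.300333… → ⌈·⌉ = 4317
j=13: r + 12k = 4705.367 → ⌈·⌉ = 4706
j=14: r + 13k = 5094.433666… → ⌈·⌉ = 5095
j=15: r + 14k = 5483.500333… → ⌈·⌉ = 5484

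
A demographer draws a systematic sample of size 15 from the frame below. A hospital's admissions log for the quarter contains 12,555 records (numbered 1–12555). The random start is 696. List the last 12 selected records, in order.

k = N/n = 12555/15 = 837
4th selection = 696 + 3×837 = 3207
5th: 3207 + 837 = 4044
6th: 4044 + 837 = 4881
7th: 4881 + 837 = 5718
8th: 5718 + 837 = 6555
9th: 6555 + 837 = 7392
10th: 7392 + 837 = 8229
11th: 8229 + 837 = 9066
12th: 9066 + 837 = 9903
13th: 9903 + 837 = 10740
14th: 10740 + 837 = 11577
15th: 11577 + 837 = 12414

3207, 4044, 4881, 5718, 6555, 7392, 8229, 9066, 9903, 10740, 11577, 12414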